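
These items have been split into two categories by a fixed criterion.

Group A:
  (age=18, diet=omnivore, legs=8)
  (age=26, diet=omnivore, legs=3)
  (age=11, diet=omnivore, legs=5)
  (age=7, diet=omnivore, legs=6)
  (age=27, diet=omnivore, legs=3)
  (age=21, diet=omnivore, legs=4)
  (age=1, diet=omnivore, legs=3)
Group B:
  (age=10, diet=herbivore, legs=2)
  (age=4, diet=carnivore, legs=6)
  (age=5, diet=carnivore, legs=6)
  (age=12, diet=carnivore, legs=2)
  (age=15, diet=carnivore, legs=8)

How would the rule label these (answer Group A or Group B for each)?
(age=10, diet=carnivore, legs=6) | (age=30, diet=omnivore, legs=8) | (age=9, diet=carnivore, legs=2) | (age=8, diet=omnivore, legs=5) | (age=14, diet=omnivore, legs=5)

Group B, Group A, Group B, Group A, Group A

Checking candidate rules against both groups, what survives is: diet is omnivore.
(age=10, diet=carnivore, legs=6) — diet is carnivore, hence Group B.
(age=30, diet=omnivore, legs=8) — diet is omnivore, hence Group A.
(age=9, diet=carnivore, legs=2) — diet is carnivore, hence Group B.
(age=8, diet=omnivore, legs=5) — diet is omnivore, hence Group A.
(age=14, diet=omnivore, legs=5) — diet is omnivore, hence Group A.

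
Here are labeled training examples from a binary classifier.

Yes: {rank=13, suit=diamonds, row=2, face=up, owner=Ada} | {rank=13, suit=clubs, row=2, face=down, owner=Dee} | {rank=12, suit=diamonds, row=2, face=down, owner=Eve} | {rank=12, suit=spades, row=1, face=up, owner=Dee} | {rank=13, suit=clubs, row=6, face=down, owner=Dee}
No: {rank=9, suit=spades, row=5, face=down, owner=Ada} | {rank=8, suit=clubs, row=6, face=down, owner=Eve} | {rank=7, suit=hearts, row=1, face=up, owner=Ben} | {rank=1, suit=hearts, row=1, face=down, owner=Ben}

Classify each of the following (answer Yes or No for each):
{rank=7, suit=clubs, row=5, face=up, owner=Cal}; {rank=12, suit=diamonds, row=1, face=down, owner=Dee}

Rule: rank ≥ 12. This holds for each 'Yes' example and fails for each 'No' one.
{rank=7, suit=clubs, row=5, face=up, owner=Cal}: No (rank = 7).
{rank=12, suit=diamonds, row=1, face=down, owner=Dee}: Yes (rank = 12).

No, Yes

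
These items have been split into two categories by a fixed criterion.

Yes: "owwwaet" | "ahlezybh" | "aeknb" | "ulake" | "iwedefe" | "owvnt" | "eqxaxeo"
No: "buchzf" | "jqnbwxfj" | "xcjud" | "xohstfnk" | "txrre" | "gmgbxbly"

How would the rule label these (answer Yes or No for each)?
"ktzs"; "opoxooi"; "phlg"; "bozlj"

'Yes' ⟺ starts with a vowel.
"ktzs" — starts with 'k', hence No.
"opoxooi" — starts with 'o', hence Yes.
"phlg" — starts with 'p', hence No.
"bozlj" — starts with 'b', hence No.

No, Yes, No, No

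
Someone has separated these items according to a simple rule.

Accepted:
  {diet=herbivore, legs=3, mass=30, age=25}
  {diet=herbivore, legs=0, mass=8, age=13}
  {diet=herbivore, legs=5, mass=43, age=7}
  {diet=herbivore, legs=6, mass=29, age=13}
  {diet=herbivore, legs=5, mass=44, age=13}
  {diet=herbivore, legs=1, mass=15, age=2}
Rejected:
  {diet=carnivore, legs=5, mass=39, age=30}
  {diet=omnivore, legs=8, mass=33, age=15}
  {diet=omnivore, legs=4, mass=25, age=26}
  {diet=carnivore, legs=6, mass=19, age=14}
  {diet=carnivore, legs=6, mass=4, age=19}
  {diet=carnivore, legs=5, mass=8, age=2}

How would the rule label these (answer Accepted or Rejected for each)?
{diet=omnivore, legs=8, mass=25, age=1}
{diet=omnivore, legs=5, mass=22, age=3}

Rejected, Rejected

A rule that fits every label: diet is herbivore — true of each 'Accepted' example, false of each 'Rejected' one.
{diet=omnivore, legs=8, mass=25, age=1}: diet is omnivore — doesn't match, so Rejected.
{diet=omnivore, legs=5, mass=22, age=3}: diet is omnivore — doesn't match, so Rejected.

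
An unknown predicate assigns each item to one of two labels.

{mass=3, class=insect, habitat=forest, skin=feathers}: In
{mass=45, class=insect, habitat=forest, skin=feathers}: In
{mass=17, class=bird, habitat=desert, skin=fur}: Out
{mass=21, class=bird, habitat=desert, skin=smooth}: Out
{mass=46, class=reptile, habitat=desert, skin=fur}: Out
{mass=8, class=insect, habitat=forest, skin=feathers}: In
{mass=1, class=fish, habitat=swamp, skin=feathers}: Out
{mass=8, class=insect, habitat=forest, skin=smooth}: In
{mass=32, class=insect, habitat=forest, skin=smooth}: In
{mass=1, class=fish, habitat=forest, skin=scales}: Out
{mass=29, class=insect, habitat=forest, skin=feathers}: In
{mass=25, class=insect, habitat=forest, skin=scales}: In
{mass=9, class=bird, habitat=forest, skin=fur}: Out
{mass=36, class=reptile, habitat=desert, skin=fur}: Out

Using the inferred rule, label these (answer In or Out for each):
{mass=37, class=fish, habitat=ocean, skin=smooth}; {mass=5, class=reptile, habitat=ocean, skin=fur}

Out, Out

All 'In' examples share one property — class is insect — and every 'Out' example lacks it.
{mass=37, class=fish, habitat=ocean, skin=smooth}: class is fish, does not fit → Out.
{mass=5, class=reptile, habitat=ocean, skin=fur}: class is reptile, does not fit → Out.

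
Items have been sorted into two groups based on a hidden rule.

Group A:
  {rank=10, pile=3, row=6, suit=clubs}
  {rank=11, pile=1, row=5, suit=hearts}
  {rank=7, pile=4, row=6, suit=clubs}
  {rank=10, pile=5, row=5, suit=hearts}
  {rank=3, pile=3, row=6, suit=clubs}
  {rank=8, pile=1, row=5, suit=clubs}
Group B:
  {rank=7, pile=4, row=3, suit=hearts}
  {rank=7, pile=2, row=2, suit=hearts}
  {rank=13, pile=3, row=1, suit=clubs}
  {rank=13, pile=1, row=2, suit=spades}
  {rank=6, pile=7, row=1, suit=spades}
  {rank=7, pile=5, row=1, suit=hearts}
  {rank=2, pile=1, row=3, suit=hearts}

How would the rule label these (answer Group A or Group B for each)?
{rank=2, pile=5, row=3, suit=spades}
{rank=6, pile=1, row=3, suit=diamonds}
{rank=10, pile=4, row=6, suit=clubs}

The common property of the 'Group A' items is: row ≥ 5. No 'Group B' item has it.
{rank=2, pile=5, row=3, suit=spades}: row = 3, lacks this property → Group B. {rank=6, pile=1, row=3, suit=diamonds}: row = 3, lacks this property → Group B. {rank=10, pile=4, row=6, suit=clubs}: row = 6, qualifies → Group A.

Group B, Group B, Group A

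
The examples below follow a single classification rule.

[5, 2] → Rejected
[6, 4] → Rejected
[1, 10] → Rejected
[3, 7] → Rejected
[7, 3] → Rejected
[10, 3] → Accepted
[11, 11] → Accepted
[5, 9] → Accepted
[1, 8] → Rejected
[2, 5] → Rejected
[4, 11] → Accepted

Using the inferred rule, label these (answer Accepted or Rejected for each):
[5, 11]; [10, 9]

Accepted, Accepted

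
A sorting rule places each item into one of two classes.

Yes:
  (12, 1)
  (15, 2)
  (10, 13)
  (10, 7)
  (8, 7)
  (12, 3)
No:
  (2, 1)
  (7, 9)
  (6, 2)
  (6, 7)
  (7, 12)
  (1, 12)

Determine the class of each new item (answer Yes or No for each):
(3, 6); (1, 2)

The common property of the 'Yes' items is: first ≥ 8. No 'No' item has it.
(3, 6): No (first 3). (1, 2): No (first 1).

No, No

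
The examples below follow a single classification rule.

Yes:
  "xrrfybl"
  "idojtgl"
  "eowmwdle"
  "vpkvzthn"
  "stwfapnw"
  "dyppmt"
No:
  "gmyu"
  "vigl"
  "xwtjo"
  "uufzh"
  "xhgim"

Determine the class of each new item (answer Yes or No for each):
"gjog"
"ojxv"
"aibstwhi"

No, No, Yes

The pattern is that an item is 'Yes' exactly when: length ≥ 6.
"gjog": length 4, does not fit → No.
"ojxv": length 4, does not fit → No.
"aibstwhi": length 8, satisfies this → Yes.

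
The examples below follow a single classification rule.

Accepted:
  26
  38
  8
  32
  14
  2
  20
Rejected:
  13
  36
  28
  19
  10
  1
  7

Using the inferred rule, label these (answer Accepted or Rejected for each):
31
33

Rejected, Rejected

'Accepted' ⟺ ≡ 2 (mod 3).
31 → 31 mod 3 = 1 → Rejected. 33 → 33 mod 3 = 0 → Rejected.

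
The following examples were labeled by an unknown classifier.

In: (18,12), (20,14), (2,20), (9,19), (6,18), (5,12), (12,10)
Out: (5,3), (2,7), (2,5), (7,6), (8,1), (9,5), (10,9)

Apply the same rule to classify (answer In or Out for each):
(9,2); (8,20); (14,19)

Out, In, In

The distinguishing property — second ≥ 10 — holds for all the 'In' cases and none of the 'Out' cases.
Out: (9,2), since second 2.
In: (8,20), since second 20.
In: (14,19), since second 19.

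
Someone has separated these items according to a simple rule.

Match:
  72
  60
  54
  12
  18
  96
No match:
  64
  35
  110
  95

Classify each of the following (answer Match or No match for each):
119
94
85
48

A rule that fits every label: multiple of 3 — true of each 'Match' example, false of each 'No match' one.
119: 119 = 3·39 + 2, does not pass → No match.
94: 94 = 3·31 + 1, does not pass → No match.
85: 85 = 3·28 + 1, does not pass → No match.
48: 48 = 3·16, passes → Match.

No match, No match, No match, Match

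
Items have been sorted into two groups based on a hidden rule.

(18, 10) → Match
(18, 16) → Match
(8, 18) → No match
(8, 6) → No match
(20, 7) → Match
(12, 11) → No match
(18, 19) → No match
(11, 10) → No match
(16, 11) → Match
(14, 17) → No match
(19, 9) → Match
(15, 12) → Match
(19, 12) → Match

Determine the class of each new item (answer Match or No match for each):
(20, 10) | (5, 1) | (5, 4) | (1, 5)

'Match' ⟺ first > second AND sum ≥ 26.
(20, 10): Match (20 > 10, 20+10 = 30).
(5, 1): No match (5 > 1, 5+1 = 6).
(5, 4): No match (5 > 4, 5+4 = 9).
(1, 5): No match (1 < 5, 1+5 = 6).

Match, No match, No match, No match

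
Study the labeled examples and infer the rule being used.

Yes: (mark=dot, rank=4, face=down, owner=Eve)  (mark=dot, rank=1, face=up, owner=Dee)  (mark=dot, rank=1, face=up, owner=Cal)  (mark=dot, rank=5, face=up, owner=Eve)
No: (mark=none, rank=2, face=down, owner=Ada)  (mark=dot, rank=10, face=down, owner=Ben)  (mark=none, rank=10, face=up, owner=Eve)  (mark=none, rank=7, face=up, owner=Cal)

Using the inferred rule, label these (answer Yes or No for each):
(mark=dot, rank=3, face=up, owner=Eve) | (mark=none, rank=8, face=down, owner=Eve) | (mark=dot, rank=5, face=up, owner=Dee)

The rule appears to be: mark is dot AND rank ≤ 5.
(mark=dot, rank=3, face=up, owner=Eve): mark is dot, rank = 3, fits → Yes. (mark=none, rank=8, face=down, owner=Eve): mark is none, rank = 8, does not fit → No. (mark=dot, rank=5, face=up, owner=Dee): mark is dot, rank = 5, fits → Yes.

Yes, No, Yes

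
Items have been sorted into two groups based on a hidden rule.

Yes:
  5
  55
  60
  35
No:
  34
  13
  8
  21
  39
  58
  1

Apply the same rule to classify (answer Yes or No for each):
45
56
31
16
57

Yes, No, No, No, No

The pattern is that an item is 'Yes' exactly when: multiple of 5.
45 → 45 = 5·9 → Yes. 56 → 56 = 5·11 + 1 → No. 31 → 31 = 5·6 + 1 → No. 16 → 16 = 5·3 + 1 → No. 57 → 57 = 5·11 + 2 → No.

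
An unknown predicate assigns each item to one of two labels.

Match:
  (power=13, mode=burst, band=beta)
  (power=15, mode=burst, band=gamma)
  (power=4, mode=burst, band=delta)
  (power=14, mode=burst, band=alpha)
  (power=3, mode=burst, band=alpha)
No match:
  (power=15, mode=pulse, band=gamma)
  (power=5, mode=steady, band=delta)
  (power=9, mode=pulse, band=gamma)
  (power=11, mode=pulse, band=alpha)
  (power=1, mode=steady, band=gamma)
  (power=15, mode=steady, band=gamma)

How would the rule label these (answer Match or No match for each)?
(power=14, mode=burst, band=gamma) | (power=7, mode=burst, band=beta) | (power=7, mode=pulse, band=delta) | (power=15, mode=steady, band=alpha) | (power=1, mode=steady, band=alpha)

Match, Match, No match, No match, No match

The rule appears to be: mode is burst.
(power=14, mode=burst, band=gamma): Match (mode is burst).
(power=7, mode=burst, band=beta): Match (mode is burst).
(power=7, mode=pulse, band=delta): No match (mode is pulse).
(power=15, mode=steady, band=alpha): No match (mode is steady).
(power=1, mode=steady, band=alpha): No match (mode is steady).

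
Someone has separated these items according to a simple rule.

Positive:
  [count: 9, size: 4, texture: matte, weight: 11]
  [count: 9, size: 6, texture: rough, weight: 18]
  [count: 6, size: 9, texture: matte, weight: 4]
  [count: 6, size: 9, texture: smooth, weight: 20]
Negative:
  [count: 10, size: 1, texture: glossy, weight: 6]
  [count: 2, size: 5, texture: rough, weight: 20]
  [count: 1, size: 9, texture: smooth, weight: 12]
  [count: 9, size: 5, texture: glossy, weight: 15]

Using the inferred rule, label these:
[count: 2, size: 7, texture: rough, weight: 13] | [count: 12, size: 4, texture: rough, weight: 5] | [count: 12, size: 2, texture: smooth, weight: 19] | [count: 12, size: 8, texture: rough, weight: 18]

Negative, Positive, Positive, Positive

All 'Positive' examples share one property — texture is not glossy AND count ≥ 6 — and every 'Negative' example lacks it.
Negative: [count: 2, size: 7, texture: rough, weight: 13], since texture is rough, count = 2.
Positive: [count: 12, size: 4, texture: rough, weight: 5], since texture is rough, count = 12.
Positive: [count: 12, size: 2, texture: smooth, weight: 19], since texture is smooth, count = 12.
Positive: [count: 12, size: 8, texture: rough, weight: 18], since texture is rough, count = 12.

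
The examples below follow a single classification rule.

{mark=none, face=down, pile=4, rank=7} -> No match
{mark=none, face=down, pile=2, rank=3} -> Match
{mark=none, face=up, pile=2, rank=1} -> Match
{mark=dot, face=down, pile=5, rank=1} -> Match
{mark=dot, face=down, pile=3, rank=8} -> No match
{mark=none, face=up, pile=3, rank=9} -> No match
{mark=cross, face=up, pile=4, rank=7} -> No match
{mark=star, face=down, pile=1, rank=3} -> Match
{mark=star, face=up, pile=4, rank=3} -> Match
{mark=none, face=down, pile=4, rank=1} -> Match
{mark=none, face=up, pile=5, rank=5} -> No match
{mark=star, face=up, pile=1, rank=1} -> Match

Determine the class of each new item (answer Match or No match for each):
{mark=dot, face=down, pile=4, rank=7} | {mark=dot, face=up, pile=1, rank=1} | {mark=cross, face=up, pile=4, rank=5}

No match, Match, No match

Every 'Match' example satisfies: rank ≤ 3. None of the 'No match' examples do.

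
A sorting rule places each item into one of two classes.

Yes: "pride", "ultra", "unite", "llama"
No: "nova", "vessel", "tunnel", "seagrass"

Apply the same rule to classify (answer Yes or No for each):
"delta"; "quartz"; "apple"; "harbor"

All 'Yes' examples share one property — odd length — and every 'No' example lacks it.

Yes, No, Yes, No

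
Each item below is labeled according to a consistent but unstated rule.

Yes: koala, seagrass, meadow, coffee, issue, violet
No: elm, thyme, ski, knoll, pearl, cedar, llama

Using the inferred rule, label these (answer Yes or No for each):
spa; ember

The distinguishing property — has ≥ 3 vowels — holds for all the 'Yes' cases and none of the 'No' cases.

No, No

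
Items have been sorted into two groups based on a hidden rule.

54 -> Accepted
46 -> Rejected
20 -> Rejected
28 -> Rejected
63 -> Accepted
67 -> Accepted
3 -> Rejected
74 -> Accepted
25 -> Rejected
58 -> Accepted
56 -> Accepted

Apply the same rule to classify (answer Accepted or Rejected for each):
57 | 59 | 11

Accepted, Accepted, Rejected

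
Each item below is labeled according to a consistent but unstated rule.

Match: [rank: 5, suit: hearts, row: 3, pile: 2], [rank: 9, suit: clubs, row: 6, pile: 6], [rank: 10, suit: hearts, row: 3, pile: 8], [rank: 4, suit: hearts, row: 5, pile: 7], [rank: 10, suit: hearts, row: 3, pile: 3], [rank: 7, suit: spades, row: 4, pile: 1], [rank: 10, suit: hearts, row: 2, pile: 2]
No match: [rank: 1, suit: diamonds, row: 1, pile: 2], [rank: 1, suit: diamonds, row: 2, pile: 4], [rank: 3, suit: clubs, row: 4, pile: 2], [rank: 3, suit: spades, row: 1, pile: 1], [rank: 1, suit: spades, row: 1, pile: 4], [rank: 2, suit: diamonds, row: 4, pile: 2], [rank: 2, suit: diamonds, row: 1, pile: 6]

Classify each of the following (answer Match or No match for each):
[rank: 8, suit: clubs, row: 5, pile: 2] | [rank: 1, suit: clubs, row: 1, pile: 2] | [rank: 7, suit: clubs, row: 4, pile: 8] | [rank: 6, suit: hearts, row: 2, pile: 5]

A rule that fits every label: rank ≥ 4 — true of each 'Match' example, false of each 'No match' one.
[rank: 8, suit: clubs, row: 5, pile: 2]: rank = 8, qualifies → Match.
[rank: 1, suit: clubs, row: 1, pile: 2]: rank = 1, does not pass → No match.
[rank: 7, suit: clubs, row: 4, pile: 8]: rank = 7, qualifies → Match.
[rank: 6, suit: hearts, row: 2, pile: 5]: rank = 6, qualifies → Match.

Match, No match, Match, Match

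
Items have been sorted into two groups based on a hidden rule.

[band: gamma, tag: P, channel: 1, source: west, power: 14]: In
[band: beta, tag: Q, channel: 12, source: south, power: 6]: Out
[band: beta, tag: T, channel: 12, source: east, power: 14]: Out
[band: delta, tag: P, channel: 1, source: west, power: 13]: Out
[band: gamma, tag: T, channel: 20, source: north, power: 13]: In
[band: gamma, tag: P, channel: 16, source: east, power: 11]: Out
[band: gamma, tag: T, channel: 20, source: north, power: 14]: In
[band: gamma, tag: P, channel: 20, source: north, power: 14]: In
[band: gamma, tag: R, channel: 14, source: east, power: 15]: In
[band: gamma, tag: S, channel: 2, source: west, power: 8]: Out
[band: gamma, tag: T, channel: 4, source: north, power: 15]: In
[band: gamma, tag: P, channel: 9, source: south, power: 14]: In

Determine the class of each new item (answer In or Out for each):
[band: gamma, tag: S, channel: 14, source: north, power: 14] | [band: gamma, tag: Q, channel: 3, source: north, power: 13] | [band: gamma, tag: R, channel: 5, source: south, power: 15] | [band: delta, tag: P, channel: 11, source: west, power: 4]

In, In, In, Out

Every 'In' example satisfies: band is gamma AND power ≥ 13. None of the 'Out' examples do.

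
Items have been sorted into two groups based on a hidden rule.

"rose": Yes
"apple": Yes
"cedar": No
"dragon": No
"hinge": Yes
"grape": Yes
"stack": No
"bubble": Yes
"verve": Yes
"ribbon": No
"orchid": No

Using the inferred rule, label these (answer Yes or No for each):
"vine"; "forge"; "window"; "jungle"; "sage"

Yes, Yes, No, Yes, Yes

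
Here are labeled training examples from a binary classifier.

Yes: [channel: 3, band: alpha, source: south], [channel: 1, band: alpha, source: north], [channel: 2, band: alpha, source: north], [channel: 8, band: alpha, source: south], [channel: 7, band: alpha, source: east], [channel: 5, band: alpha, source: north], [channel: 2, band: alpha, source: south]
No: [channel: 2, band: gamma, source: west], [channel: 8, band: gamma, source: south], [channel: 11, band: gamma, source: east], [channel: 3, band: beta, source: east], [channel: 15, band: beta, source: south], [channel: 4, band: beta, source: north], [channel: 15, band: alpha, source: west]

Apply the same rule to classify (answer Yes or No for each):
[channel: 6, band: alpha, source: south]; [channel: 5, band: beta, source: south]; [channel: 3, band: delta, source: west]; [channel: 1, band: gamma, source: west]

Yes, No, No, No

The simplest hypothesis consistent with all the labels is: band is alpha AND channel ≤ 8.
[channel: 6, band: alpha, source: south] — band is alpha, channel = 6, hence Yes. [channel: 5, band: beta, source: south] — band is beta, channel = 5, hence No. [channel: 3, band: delta, source: west] — band is delta, channel = 3, hence No. [channel: 1, band: gamma, source: west] — band is gamma, channel = 1, hence No.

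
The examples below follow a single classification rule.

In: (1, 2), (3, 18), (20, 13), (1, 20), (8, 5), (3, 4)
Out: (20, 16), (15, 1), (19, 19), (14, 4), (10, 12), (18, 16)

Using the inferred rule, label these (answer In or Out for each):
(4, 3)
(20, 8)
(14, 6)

The classifier is using: sum is odd.

In, Out, Out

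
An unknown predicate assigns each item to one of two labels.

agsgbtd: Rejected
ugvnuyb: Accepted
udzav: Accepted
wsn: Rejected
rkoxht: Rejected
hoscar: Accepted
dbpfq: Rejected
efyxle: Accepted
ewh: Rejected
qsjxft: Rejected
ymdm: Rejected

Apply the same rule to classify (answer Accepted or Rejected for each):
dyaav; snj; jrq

Accepted, Rejected, Rejected

The rule appears to be: has ≥ 2 vowels.
dyaav: 2 vowels — satisfies this, so Accepted. snj: 0 vowels — doesn't qualify, so Rejected. jrq: 0 vowels — doesn't qualify, so Rejected.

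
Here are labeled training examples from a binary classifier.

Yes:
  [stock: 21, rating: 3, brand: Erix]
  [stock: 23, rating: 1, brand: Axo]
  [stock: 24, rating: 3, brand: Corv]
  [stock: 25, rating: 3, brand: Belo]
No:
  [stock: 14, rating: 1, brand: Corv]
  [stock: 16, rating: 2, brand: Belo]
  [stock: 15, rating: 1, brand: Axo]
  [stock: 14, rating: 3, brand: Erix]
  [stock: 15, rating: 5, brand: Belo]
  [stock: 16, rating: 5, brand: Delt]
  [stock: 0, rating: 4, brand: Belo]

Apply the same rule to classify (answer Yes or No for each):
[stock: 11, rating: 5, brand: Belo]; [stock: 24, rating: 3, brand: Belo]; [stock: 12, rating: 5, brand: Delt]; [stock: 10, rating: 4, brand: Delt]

No, Yes, No, No

A rule that fits every label: stock ≥ 21 — true of each 'Yes' example, false of each 'No' one.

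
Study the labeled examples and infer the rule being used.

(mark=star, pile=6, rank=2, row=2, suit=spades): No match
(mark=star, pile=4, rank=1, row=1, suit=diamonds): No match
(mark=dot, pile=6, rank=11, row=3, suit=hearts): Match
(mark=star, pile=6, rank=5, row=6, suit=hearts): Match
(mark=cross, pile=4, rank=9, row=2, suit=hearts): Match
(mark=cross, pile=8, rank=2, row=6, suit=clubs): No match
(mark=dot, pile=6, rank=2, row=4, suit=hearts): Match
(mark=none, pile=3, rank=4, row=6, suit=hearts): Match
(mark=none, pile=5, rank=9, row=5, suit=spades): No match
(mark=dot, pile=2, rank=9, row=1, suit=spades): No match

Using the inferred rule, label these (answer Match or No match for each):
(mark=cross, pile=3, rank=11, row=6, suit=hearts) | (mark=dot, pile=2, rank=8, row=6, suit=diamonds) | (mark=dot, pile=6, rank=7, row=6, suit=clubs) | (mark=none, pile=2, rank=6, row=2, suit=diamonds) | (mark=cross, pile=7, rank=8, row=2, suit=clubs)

All 'Match' examples share one property — suit is hearts — and every 'No match' example lacks it.

Match, No match, No match, No match, No match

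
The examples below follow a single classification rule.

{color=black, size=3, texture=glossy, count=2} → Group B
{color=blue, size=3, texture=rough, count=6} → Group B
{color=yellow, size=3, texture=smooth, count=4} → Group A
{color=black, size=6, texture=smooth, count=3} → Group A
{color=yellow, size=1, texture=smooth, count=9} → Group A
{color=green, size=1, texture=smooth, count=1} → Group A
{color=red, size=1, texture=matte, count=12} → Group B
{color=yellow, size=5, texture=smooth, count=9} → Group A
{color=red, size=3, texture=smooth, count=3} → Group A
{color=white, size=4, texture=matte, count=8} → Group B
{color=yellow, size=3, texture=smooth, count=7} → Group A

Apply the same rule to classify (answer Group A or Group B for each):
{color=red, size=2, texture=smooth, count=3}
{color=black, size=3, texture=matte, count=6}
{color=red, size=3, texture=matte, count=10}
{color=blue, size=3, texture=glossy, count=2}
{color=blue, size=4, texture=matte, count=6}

A rule that fits every label: texture is smooth — true of each 'Group A' example, false of each 'Group B' one.
{color=red, size=2, texture=smooth, count=3}: Group A (texture is smooth). {color=black, size=3, texture=matte, count=6}: Group B (texture is matte). {color=red, size=3, texture=matte, count=10}: Group B (texture is matte). {color=blue, size=3, texture=glossy, count=2}: Group B (texture is glossy). {color=blue, size=4, texture=matte, count=6}: Group B (texture is matte).

Group A, Group B, Group B, Group B, Group B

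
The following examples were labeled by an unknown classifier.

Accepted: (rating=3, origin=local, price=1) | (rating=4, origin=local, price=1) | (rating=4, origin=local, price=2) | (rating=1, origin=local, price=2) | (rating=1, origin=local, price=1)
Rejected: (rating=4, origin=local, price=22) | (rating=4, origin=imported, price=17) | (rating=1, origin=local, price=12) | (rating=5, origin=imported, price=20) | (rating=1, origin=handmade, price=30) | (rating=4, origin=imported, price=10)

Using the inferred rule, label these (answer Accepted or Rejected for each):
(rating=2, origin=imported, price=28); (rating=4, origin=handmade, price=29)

The distinguishing property — price ≤ 2 — holds for all the 'Accepted' cases and none of the 'Rejected' cases.

Rejected, Rejected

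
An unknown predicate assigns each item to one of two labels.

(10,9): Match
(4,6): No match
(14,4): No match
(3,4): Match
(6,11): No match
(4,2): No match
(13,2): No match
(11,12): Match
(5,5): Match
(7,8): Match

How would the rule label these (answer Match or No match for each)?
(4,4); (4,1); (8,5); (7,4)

Match, No match, No match, No match

The distinguishing property — |first − second| ≤ 1 — holds for all the 'Match' cases and none of the 'No match' cases.
(4,4) → |4−4| = 0 → Match.
(4,1) → |4−1| = 3 → No match.
(8,5) → |8−5| = 3 → No match.
(7,4) → |7−4| = 3 → No match.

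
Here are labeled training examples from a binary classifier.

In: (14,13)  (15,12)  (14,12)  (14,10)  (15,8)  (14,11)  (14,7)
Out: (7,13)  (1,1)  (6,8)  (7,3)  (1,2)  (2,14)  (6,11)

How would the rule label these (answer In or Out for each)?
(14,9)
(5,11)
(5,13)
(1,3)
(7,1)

The rule appears to be: sum ≥ 21.
(14,9): In (14+9 = 23).
(5,11): Out (5+11 = 16).
(5,13): Out (5+13 = 18).
(1,3): Out (1+3 = 4).
(7,1): Out (7+1 = 8).

In, Out, Out, Out, Out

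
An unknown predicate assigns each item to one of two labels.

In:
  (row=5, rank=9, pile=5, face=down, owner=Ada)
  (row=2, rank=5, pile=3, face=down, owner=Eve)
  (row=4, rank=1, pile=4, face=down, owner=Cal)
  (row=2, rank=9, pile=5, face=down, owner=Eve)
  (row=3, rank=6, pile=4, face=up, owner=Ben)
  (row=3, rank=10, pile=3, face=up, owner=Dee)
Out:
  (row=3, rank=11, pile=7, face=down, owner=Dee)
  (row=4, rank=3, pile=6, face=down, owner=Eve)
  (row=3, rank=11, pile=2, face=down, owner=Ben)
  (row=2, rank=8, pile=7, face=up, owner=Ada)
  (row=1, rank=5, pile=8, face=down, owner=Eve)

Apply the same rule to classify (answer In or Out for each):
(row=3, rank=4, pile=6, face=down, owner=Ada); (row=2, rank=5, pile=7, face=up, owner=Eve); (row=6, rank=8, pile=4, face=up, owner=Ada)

Out, Out, In

Rule: pile ≥ 3 AND pile ≤ 5. This holds for each 'In' example and fails for each 'Out' one.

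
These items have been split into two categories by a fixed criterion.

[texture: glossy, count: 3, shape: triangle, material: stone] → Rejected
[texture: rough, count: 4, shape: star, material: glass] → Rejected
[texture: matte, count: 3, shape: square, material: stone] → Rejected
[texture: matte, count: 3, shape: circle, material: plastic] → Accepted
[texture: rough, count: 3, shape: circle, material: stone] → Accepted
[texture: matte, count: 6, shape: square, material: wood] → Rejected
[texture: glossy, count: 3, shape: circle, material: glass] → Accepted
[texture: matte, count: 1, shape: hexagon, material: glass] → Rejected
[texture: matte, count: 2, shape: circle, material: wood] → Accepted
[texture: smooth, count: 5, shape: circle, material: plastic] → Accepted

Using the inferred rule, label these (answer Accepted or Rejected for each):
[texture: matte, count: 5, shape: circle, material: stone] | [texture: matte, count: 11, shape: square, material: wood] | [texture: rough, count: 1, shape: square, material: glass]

Accepted, Rejected, Rejected

Looking at the examples, the only property every 'Accepted' case has and every 'Rejected' case lacks is: shape is circle.
[texture: matte, count: 5, shape: circle, material: stone]: Accepted (shape is circle). [texture: matte, count: 11, shape: square, material: wood]: Rejected (shape is square). [texture: rough, count: 1, shape: square, material: glass]: Rejected (shape is square).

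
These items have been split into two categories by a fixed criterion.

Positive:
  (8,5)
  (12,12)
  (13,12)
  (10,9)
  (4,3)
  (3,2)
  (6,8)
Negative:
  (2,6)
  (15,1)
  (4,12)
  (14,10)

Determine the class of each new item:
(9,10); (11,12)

Positive, Positive

All 'Positive' examples share one property — |first − second| ≤ 3 — and every 'Negative' example lacks it.
(9,10) — |9−10| = 1, hence Positive.
(11,12) — |11−12| = 1, hence Positive.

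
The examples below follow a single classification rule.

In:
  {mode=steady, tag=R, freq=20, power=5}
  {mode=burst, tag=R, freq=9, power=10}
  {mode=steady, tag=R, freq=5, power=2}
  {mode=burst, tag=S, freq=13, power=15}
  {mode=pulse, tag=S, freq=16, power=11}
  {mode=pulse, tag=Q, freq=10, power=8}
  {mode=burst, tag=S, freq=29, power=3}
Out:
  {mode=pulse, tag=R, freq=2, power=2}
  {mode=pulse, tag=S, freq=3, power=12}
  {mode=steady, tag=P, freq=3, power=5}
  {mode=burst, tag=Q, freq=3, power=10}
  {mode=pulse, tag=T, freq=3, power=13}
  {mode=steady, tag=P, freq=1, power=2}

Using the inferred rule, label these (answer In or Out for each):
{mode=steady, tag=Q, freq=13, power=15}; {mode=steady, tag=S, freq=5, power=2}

The simplest hypothesis consistent with all the labels is: freq ≥ 5.
{mode=steady, tag=Q, freq=13, power=15}: freq = 13, fits → In. {mode=steady, tag=S, freq=5, power=2}: freq = 5, fits → In.

In, In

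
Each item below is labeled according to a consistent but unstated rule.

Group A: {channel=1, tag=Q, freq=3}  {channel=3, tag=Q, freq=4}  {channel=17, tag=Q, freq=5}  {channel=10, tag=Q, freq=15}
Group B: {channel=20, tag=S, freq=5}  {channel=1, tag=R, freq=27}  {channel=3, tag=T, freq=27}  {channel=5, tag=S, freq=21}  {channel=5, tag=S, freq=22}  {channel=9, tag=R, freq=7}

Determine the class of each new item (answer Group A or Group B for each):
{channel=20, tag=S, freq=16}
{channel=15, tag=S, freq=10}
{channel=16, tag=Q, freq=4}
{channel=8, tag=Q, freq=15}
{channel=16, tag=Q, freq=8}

Checking candidate rules against both groups, what survives is: tag is Q.

Group B, Group B, Group A, Group A, Group A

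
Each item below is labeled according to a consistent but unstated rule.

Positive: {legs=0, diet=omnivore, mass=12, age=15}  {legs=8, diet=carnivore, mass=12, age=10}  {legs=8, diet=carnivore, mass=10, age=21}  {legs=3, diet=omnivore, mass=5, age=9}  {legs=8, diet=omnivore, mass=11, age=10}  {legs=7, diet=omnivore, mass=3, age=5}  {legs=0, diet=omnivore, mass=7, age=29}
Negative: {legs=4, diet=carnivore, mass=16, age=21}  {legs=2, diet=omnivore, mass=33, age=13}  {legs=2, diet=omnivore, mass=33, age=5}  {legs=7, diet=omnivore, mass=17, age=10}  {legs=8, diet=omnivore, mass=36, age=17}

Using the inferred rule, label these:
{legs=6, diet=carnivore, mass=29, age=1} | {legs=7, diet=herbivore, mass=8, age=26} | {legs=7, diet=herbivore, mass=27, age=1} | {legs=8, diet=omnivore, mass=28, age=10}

Negative, Positive, Negative, Negative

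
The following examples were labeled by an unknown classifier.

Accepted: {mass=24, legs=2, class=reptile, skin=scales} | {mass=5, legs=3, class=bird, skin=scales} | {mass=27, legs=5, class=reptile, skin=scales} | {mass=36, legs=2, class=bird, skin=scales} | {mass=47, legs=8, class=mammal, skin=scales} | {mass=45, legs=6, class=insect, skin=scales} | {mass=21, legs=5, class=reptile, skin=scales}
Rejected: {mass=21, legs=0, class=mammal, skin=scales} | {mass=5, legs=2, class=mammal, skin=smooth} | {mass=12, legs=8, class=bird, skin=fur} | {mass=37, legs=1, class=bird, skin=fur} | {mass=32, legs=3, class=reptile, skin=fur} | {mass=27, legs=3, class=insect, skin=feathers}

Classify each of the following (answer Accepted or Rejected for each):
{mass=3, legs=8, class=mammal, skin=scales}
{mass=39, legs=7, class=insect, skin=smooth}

Accepted, Rejected

Every 'Accepted' example satisfies: skin is scales AND legs ≥ 1. None of the 'Rejected' examples do.
{mass=3, legs=8, class=mammal, skin=scales} → skin is scales, legs = 8 → Accepted.
{mass=39, legs=7, class=insect, skin=smooth} → skin is smooth, legs = 7 → Rejected.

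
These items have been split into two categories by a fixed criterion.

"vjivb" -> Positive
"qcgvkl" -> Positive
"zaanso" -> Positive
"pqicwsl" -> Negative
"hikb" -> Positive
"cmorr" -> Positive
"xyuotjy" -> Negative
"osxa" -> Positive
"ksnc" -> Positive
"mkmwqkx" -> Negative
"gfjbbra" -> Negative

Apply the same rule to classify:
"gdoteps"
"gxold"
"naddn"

Negative, Positive, Positive

The pattern is that an item is 'Positive' exactly when: length ≤ 6.
Negative: "gdoteps", since length 7.
Positive: "gxold", since length 5.
Positive: "naddn", since length 5.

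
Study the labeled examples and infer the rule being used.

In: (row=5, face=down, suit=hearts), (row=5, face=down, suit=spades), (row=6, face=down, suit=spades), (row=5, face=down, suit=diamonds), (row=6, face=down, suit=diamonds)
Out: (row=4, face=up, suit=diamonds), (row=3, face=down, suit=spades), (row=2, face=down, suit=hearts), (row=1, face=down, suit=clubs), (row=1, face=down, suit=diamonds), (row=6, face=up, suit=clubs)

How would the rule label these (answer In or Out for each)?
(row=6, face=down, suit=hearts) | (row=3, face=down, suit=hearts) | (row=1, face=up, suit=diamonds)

One predicate separates the groups cleanly: face is down AND row ≥ 4.
(row=6, face=down, suit=hearts) — face is down, row = 6, hence In.
(row=3, face=down, suit=hearts) — face is down, row = 3, hence Out.
(row=1, face=up, suit=diamonds) — face is up, row = 1, hence Out.

In, Out, Out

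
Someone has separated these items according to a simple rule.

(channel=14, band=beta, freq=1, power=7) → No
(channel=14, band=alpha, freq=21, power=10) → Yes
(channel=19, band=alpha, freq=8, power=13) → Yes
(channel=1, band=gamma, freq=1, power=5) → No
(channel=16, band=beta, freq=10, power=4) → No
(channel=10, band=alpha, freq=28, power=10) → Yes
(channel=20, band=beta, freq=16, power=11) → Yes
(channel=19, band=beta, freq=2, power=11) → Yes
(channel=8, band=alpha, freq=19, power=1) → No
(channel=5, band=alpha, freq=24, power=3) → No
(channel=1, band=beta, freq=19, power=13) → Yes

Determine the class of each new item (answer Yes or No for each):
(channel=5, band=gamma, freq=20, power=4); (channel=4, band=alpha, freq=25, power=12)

No, Yes

The classifier is using: power ≥ 10.
(channel=5, band=gamma, freq=20, power=4): No (power = 4). (channel=4, band=alpha, freq=25, power=12): Yes (power = 12).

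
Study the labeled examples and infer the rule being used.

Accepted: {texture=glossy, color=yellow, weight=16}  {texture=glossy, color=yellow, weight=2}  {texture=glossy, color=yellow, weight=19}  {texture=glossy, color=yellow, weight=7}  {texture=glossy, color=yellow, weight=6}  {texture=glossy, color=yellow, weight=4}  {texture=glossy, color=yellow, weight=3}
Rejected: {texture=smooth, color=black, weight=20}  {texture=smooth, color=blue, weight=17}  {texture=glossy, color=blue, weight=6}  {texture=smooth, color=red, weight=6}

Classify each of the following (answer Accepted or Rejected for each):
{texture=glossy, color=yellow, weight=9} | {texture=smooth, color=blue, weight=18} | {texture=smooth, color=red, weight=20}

A rule that fits every label: color is yellow — true of each 'Accepted' example, false of each 'Rejected' one.
{texture=glossy, color=yellow, weight=9}: color is yellow, qualifies → Accepted. {texture=smooth, color=blue, weight=18}: color is blue, does not fit → Rejected. {texture=smooth, color=red, weight=20}: color is red, does not fit → Rejected.

Accepted, Rejected, Rejected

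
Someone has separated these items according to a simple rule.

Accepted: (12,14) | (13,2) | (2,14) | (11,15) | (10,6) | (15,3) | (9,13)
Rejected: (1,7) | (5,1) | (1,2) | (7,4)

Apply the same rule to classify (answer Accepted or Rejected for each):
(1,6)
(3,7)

All 'Accepted' examples share one property — sum ≥ 15 — and every 'Rejected' example lacks it.

Rejected, Rejected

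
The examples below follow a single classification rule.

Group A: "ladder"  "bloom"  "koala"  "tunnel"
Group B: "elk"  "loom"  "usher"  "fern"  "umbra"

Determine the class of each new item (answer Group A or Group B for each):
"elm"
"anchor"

Group B, Group B

A rule that fits every label: length ≥ 5 AND contains 'l' — true of each 'Group A' example, false of each 'Group B' one.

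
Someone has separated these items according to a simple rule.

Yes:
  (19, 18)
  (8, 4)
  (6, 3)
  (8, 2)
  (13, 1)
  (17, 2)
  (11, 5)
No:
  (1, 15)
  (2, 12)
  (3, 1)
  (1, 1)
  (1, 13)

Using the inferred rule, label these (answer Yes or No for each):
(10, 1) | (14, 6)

The common property of the 'Yes' items is: first ≥ 4. No 'No' item has it.
(10, 1): first 10, satisfies this → Yes.
(14, 6): first 14, satisfies this → Yes.

Yes, Yes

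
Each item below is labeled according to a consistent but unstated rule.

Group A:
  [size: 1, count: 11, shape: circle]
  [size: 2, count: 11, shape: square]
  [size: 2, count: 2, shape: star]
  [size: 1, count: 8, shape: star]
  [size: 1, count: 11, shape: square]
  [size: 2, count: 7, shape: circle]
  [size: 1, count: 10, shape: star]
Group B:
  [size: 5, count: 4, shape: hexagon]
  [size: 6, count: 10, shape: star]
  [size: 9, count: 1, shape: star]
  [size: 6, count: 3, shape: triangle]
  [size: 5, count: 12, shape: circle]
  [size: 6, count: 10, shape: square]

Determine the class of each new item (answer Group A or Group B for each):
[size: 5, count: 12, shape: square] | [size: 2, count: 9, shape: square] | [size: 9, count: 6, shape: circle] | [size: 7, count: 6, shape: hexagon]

Group B, Group A, Group B, Group B

Rule: size ≤ 2. This holds for each 'Group A' example and fails for each 'Group B' one.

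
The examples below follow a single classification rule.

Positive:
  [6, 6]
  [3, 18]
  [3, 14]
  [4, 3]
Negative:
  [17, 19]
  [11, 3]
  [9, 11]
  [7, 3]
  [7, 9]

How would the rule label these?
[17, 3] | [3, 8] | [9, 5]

Negative, Positive, Negative

The common property of the 'Positive' items is: first ≤ 6. No 'Negative' item has it.
[17, 3] — first 17, hence Negative. [3, 8] — first 3, hence Positive. [9, 5] — first 9, hence Negative.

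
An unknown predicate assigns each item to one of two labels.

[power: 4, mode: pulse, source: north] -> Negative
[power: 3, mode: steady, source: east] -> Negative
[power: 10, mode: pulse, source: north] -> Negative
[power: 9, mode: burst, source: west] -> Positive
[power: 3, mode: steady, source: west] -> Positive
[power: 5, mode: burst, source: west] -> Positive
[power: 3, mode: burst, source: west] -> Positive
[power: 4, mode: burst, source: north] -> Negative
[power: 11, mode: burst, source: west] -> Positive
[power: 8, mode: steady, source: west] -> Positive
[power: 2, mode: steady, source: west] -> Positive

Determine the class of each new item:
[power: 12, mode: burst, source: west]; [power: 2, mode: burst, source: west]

Positive, Positive

The rule appears to be: source is west.
[power: 12, mode: burst, source: west] → source is west → Positive.
[power: 2, mode: burst, source: west] → source is west → Positive.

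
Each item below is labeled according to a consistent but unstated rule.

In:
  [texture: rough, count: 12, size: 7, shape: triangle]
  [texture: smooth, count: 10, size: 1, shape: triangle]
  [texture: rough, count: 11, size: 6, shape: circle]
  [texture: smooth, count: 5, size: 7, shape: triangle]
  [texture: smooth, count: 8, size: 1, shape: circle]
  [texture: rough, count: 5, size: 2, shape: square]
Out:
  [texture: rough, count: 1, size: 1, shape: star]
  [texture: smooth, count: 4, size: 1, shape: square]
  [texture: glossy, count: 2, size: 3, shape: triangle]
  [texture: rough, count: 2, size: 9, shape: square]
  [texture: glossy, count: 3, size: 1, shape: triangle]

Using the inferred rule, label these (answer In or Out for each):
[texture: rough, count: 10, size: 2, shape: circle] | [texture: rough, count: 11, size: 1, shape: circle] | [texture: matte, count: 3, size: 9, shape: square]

In, In, Out

The distinguishing property — count ≥ 5 — holds for all the 'In' cases and none of the 'Out' cases.
[texture: rough, count: 10, size: 2, shape: circle] → count = 10 → In. [texture: rough, count: 11, size: 1, shape: circle] → count = 11 → In. [texture: matte, count: 3, size: 9, shape: square] → count = 3 → Out.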